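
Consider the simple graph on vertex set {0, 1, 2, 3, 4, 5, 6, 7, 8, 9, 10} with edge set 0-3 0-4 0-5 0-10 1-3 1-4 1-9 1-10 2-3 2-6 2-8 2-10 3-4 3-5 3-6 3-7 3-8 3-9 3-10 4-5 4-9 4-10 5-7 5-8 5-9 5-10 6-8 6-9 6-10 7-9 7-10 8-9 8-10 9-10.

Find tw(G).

A width-4 tree decomposition is:
Bags: B1 = {3, 4, 5, 9, 10}  B2 = {1, 3, 4, 9, 10}  B3 = {0, 3, 4, 5, 10}  B4 = {3, 5, 8, 9, 10}  B5 = {3, 6, 8, 9, 10}  B6 = {2, 3, 6, 8, 10}  B7 = {3, 5, 7, 9, 10}
Tree: B1–B2, B1–B3, B1–B4, B4–B5, B5–B6, B4–B7
Each bag holds 5 vertices, so the decomposition has width 4, which upper-bounds the treewidth. Conversely, {0, 3, 4, 5, 10} is a clique of size 5, and the vertices of any clique must share a bag in every tree decomposition; so some bag has ≥ 5 vertices and tw(G) ≥ 4. Combining the bounds, tw(G) = 4.

4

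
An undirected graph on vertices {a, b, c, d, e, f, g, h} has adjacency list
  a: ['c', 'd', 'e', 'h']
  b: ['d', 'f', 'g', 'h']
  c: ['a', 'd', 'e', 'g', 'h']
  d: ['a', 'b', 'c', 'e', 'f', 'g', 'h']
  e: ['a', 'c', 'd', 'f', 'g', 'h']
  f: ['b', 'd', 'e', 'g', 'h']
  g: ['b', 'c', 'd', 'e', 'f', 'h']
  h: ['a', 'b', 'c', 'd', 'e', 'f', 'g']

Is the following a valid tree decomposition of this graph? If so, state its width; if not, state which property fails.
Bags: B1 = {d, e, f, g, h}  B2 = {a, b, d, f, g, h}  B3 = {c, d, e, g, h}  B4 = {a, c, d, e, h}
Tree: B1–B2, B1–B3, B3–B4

No — bags containing vertex a are not connected in the tree.

A tree decomposition must satisfy three properties: every vertex lies in some bag; for every edge, both endpoints lie together in some bag; and for every vertex, the bags containing it form a connected subtree. Here bags containing vertex a are not connected in the tree, so the decomposition is invalid.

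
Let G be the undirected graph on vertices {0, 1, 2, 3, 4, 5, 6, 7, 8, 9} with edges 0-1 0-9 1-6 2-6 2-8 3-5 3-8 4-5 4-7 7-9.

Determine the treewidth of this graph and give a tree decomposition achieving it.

Treewidth 2.
One such decomposition:
Bags: B1 = {3, 4, 5}  B2 = {3, 4, 8}  B3 = {2, 4, 8}  B4 = {2, 4, 6}  B5 = {1, 4, 6}  B6 = {0, 1, 4}  B7 = {0, 4, 9}  B8 = {4, 7, 9}
Tree: B1–B2, B2–B3, B3–B4, B4–B5, B5–B6, B6–B7, B7–B8

Each bag holds 3 vertices, so the decomposition has width 2, which upper-bounds the treewidth. The edges 4–5–3–8–2–6–1–0–9–7–4 form a cycle, so G is not a tree and its treewidth is at least 2. Hence tw(G) = 2 exactly.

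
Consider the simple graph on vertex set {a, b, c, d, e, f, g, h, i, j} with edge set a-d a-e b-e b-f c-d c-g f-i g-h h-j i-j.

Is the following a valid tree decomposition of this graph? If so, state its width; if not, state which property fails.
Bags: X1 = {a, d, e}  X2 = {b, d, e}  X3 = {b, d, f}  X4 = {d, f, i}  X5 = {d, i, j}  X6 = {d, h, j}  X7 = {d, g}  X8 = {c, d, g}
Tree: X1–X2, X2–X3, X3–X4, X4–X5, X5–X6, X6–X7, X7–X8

A tree decomposition must satisfy three properties: every vertex lies in some bag; for every edge, both endpoints lie together in some bag; and for every vertex, the bags containing it form a connected subtree. Here edge (h,g) lies in no bag, so the decomposition is invalid.

No — edge (h,g) lies in no bag.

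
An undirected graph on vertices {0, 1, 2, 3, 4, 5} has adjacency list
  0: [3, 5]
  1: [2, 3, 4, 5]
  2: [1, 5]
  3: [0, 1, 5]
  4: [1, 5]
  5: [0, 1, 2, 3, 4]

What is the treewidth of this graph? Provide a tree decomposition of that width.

Every bag has size at most 3, so the width is 3 − 1 = 2 and tw(G) ≤ 2. Conversely, {0, 3, 5} is a clique of size 3, and the vertices of any clique must share a bag in every tree decomposition; so some bag has ≥ 3 vertices and tw(G) ≥ 2. The upper and lower bounds meet at 2, so that is the treewidth.

Treewidth 2.
One optimal decomposition is:
Bags: B1 = {0, 3, 5}  B2 = {1, 3, 5}  B3 = {1, 2, 5}  B4 = {1, 4, 5}
Tree: B1–B2, B2–B3, B2–B4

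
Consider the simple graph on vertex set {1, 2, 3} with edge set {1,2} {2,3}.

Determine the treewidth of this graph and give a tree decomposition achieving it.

Every bag has size at most 2, so the width is 2 − 1 = 1 and tw(G) ≤ 1. Since G has at least one edge (e.g. 2–1), it is not an edgeless graph, so tw(G) ≥ 1. The upper and lower bounds meet at 1, so that is the treewidth.

Treewidth 1.
One optimal decomposition is:
Bags: B1 = {1, 2}  B2 = {2, 3}
Tree: B1–B2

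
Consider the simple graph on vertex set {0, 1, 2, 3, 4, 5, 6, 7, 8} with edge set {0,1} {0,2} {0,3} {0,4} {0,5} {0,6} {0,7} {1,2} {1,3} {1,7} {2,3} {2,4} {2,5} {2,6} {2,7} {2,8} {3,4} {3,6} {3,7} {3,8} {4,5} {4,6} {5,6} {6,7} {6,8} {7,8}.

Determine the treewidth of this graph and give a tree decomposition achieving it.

Treewidth 4.
Bags: B1 = {0, 2, 3, 6, 7}  B2 = {0, 2, 3, 4, 6}  B3 = {2, 3, 6, 7, 8}  B4 = {0, 2, 4, 5, 6}  B5 = {0, 1, 2, 3, 7}
Tree: B1–B2, B1–B3, B2–B4, B1–B5

The largest bag has 5 vertices, giving width 4; this decomposition certifies tw(G) ≤ 4. For the lower bound, the 5 vertices {0, 1, 2, 3, 7} are pairwise adjacent, and any tree decomposition puts a clique entirely inside one bag — forcing width ≥ 4. The upper and lower bounds meet at 4, so that is the treewidth.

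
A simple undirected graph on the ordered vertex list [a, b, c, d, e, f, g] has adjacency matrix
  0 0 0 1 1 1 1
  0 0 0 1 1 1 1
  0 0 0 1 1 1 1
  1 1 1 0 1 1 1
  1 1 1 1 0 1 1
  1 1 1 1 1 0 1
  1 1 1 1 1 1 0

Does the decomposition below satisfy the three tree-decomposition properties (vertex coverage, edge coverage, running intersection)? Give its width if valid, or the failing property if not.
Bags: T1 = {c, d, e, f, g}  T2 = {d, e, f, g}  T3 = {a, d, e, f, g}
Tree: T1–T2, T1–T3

A tree decomposition must satisfy three properties: every vertex lies in some bag; for every edge, both endpoints lie together in some bag; and for every vertex, the bags containing it form a connected subtree. Here vertex b appears in no bag, so the decomposition is invalid.

No — vertex b appears in no bag.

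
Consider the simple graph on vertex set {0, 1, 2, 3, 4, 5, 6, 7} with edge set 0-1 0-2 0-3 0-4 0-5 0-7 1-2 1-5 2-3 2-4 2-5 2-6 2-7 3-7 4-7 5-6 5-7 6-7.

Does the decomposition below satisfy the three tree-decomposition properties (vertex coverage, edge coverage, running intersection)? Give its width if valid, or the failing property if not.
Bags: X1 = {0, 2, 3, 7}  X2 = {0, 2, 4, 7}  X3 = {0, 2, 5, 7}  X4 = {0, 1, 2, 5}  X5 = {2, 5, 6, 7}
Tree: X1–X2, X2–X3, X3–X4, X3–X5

Every vertex of G appears in some bag (union = {0, 1, 2, 3, 4, 5, 6, 7}); every edge is covered by a bag; and for each vertex v the set of bags containing v is connected in the bag tree. The decomposition is therefore valid. The largest bag has 4 vertices, so the width is 3.

Yes; width 3.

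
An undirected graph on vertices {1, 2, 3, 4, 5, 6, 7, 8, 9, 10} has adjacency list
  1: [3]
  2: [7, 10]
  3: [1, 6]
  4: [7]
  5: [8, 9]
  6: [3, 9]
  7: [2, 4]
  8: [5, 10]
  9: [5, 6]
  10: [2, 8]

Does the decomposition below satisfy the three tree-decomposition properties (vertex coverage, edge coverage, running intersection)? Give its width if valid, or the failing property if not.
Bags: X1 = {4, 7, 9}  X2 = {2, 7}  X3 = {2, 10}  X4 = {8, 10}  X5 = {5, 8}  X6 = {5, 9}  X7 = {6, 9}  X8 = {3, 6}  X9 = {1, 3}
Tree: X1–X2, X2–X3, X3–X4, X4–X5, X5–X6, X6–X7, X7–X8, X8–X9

No — bags containing vertex 9 are not connected in the tree.

A tree decomposition must satisfy three properties: every vertex lies in some bag; for every edge, both endpoints lie together in some bag; and for every vertex, the bags containing it form a connected subtree. Here bags containing vertex 9 are not connected in the tree, so the decomposition is invalid.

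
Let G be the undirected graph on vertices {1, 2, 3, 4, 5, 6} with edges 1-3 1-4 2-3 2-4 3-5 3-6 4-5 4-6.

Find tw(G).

2

A width-2 tree decomposition is:
Bags: B1 = {2, 3, 4}  B2 = {1, 3, 4}  B3 = {3, 4, 6}  B4 = {3, 4, 5}
Tree: B1–B2, B2–B3, B3–B4
The largest bag has 3 vertices, giving width 2; this decomposition certifies tw(G) ≤ 2. Since 4–2–3–1–4 is a cycle in G, G is not acyclic. Forests are exactly the graphs of treewidth ≤ 1, so tw(G) ≥ 2. The upper and lower bounds meet at 2, so that is the treewidth.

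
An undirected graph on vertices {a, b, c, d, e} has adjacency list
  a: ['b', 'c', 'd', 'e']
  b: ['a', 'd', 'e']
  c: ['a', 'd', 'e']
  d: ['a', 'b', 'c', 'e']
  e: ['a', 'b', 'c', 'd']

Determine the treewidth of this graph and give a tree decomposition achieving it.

The largest bag has 4 vertices, giving width 3; this decomposition certifies tw(G) ≤ 3. Conversely, {a, c, d, e} is a clique of size 4, and the vertices of any clique must share a bag in every tree decomposition; so some bag has ≥ 4 vertices and tw(G) ≥ 3. Combining the bounds, tw(G) = 3.

Treewidth 3.
One such decomposition:
Bags: B1 = {a, c, d, e}  B2 = {a, b, d, e}
Tree: B1–B2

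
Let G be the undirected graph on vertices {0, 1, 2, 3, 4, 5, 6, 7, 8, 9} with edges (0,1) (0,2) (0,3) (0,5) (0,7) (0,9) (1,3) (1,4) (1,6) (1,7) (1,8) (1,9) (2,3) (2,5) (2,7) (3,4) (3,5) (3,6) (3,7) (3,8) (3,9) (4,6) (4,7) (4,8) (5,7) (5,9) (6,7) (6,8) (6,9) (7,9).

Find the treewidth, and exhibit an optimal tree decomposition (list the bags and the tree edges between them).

The largest bag has 5 vertices, giving width 4; this decomposition certifies tw(G) ≤ 4. On the other hand G contains the 5-clique {1, 3, 4, 6, 8}. A clique must lie in a single bag of any decomposition, so no decomposition can have width below 4. Therefore the treewidth is 4.

Treewidth 4.
Bags: B1 = {1, 3, 6, 7, 9}  B2 = {1, 3, 4, 6, 7}  B3 = {0, 1, 3, 7, 9}  B4 = {0, 3, 5, 7, 9}  B5 = {1, 3, 4, 6, 8}  B6 = {0, 2, 3, 5, 7}
Tree: B1–B2, B1–B3, B3–B4, B2–B5, B4–B6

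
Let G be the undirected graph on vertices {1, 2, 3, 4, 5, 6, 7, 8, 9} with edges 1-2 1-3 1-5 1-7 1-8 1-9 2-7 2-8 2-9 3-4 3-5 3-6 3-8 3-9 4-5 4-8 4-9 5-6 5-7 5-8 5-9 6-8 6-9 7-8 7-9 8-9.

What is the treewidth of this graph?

A width-4 tree decomposition is:
Bags: B1 = {3, 4, 5, 8, 9}  B2 = {1, 3, 5, 8, 9}  B3 = {1, 5, 7, 8, 9}  B4 = {1, 2, 7, 8, 9}  B5 = {3, 5, 6, 8, 9}
Tree: B1–B2, B2–B3, B3–B4, B2–B5
Every bag has size at most 5, so the width is 5 − 1 = 4 and tw(G) ≤ 4. On the other hand G contains the 5-clique {1, 2, 7, 8, 9}. A clique must lie in a single bag of any decomposition, so no decomposition can have width below 4. Combining the bounds, tw(G) = 4.

4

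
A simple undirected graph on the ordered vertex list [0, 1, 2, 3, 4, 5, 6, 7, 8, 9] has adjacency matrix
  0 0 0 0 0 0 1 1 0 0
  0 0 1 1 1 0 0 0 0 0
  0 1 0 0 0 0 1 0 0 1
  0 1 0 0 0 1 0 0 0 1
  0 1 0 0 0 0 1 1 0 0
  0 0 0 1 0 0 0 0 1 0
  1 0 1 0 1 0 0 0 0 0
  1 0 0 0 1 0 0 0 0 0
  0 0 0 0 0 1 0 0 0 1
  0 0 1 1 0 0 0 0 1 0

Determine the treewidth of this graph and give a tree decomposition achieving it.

Treewidth 2.
One optimal decomposition is:
Bags: B1 = {0, 6, 7}  B2 = {4, 6, 7}  B3 = {2, 4, 6}  B4 = {1, 2, 4}  B5 = {1, 2, 9}  B6 = {1, 3, 9}  B7 = {3, 8, 9}  B8 = {3, 5, 8}
Tree: B1–B2, B2–B3, B3–B4, B4–B5, B5–B6, B6–B7, B7–B8

The largest bag has 3 vertices, giving width 2; this decomposition certifies tw(G) ≤ 2. For the lower bound, G contains the cycle 0–7–4–6–0, so G is not a forest; only forests have treewidth ≤ 1, hence tw(G) ≥ 2. Hence tw(G) = 2 exactly.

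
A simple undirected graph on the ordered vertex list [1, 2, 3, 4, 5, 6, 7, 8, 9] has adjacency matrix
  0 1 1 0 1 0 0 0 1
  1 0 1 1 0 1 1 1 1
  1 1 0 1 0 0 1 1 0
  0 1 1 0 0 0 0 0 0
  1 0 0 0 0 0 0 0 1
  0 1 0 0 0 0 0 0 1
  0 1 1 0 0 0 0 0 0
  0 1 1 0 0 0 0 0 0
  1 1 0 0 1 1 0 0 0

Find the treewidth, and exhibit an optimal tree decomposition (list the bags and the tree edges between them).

Treewidth 2.
One such decomposition:
Bags: B1 = {2, 3, 8}  B2 = {2, 3, 7}  B3 = {1, 2, 3}  B4 = {1, 2, 9}  B5 = {2, 3, 4}  B6 = {2, 6, 9}  B7 = {1, 5, 9}
Tree: B1–B2, B1–B3, B3–B4, B3–B5, B4–B6, B4–B7

The largest bag has 3 vertices, giving width 2; this decomposition certifies tw(G) ≤ 2. On the other hand G contains the 3-clique {1, 2, 9}. A clique must lie in a single bag of any decomposition, so no decomposition can have width below 2. Combining the bounds, tw(G) = 2.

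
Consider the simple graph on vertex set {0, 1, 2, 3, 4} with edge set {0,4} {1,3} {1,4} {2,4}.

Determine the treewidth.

A width-1 tree decomposition is:
Bags: B1 = {1, 4}  B2 = {2, 4}  B3 = {0, 4}  B4 = {1, 3}
Tree: B1–B2, B1–B3, B1–B4
Each bag holds 2 vertices, so the decomposition has width 1, which upper-bounds the treewidth. Since G has at least one edge (e.g. 4–1), it is not an edgeless graph, so tw(G) ≥ 1. The upper and lower bounds meet at 1, so that is the treewidth.

1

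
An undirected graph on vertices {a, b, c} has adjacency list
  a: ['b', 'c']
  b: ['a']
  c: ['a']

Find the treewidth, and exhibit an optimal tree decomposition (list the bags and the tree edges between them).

Treewidth 1.
One optimal decomposition is:
Bags: B1 = {a, b}  B2 = {a, c}
Tree: B1–B2

Every bag has size at most 2, so the width is 2 − 1 = 1 and tw(G) ≤ 1. G has an edge, so its treewidth is at least 1. Therefore the treewidth is 1.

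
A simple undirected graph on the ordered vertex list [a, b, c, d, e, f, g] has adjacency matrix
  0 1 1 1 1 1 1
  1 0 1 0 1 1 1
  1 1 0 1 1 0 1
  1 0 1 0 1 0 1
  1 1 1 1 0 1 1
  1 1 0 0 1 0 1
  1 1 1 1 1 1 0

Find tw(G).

A width-4 tree decomposition is:
Bags: B1 = {a, b, c, e, g}  B2 = {a, b, e, f, g}  B3 = {a, c, d, e, g}
Tree: B1–B2, B1–B3
The largest bag has 5 vertices, giving width 4; this decomposition certifies tw(G) ≤ 4. Conversely, {a, c, d, e, g} is a clique of size 5, and the vertices of any clique must share a bag in every tree decomposition; so some bag has ≥ 5 vertices and tw(G) ≥ 4. Hence tw(G) = 4 exactly.

4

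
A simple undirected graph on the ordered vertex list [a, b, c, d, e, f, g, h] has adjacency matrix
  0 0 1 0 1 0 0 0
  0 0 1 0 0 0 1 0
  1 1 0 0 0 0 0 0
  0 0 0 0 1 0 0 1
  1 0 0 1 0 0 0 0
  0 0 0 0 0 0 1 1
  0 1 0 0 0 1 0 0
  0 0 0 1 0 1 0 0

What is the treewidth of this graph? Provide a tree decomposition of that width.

Each bag holds 3 vertices, so the decomposition has width 2, which upper-bounds the treewidth. Since h–f–g–b–c–a–e–d–h is a cycle in G, G is not acyclic. Forests are exactly the graphs of treewidth ≤ 1, so tw(G) ≥ 2. Combining the bounds, tw(G) = 2.

Treewidth 2.
One such decomposition:
Bags: B1 = {f, g, h}  B2 = {b, g, h}  B3 = {b, c, h}  B4 = {a, c, h}  B5 = {a, e, h}  B6 = {d, e, h}
Tree: B1–B2, B2–B3, B3–B4, B4–B5, B5–B6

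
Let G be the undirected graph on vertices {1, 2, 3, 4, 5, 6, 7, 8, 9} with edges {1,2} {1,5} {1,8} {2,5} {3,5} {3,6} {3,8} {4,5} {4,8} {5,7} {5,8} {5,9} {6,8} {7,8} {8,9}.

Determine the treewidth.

A width-2 tree decomposition is:
Bags: B1 = {3, 5, 8}  B2 = {3, 6, 8}  B3 = {1, 5, 8}  B4 = {5, 7, 8}  B5 = {5, 8, 9}  B6 = {4, 5, 8}  B7 = {1, 2, 5}
Tree: B1–B2, B1–B3, B3–B4, B3–B5, B3–B6, B3–B7
Every bag has size at most 3, so the width is 3 − 1 = 2 and tw(G) ≤ 2. On the other hand G contains the 3-clique {1, 5, 8}. A clique must lie in a single bag of any decomposition, so no decomposition can have width below 2. The upper and lower bounds meet at 2, so that is the treewidth.

2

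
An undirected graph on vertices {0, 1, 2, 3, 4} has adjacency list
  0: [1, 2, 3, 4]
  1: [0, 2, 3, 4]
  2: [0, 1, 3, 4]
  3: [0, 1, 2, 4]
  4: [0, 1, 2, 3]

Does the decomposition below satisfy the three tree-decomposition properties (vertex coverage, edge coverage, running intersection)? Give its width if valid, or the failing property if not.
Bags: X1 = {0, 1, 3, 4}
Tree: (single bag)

A tree decomposition must satisfy three properties: every vertex lies in some bag; for every edge, both endpoints lie together in some bag; and for every vertex, the bags containing it form a connected subtree. Here vertex 2 appears in no bag, so the decomposition is invalid.

No — vertex 2 appears in no bag.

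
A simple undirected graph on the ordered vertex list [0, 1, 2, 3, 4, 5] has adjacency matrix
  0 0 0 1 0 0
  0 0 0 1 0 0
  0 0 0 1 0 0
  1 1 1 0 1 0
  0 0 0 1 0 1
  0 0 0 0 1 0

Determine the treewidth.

A width-1 tree decomposition is:
Bags: B1 = {3, 4}  B2 = {0, 3}  B3 = {1, 3}  B4 = {4, 5}  B5 = {2, 3}
Tree: B1–B2, B2–B3, B1–B4, B2–B5
The largest bag has 2 vertices, giving width 1; this decomposition certifies tw(G) ≤ 1. Since G has at least one edge (e.g. 4–3), it is not an edgeless graph, so tw(G) ≥ 1. Hence tw(G) = 1 exactly.

1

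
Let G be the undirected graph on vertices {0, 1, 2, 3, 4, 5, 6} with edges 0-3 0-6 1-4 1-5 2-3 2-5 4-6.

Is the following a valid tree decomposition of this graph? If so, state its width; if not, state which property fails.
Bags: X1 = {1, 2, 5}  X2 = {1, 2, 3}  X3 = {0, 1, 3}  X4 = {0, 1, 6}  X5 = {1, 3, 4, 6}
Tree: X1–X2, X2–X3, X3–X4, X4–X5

A tree decomposition must satisfy three properties: every vertex lies in some bag; for every edge, both endpoints lie together in some bag; and for every vertex, the bags containing it form a connected subtree. Here bags containing vertex 3 are not connected in the tree, so the decomposition is invalid.

No — bags containing vertex 3 are not connected in the tree.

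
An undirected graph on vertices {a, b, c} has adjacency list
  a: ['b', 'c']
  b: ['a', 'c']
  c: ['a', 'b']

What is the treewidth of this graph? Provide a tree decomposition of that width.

Treewidth 2.
One optimal decomposition is:
Bags: B1 = {a, b, c}
Tree: (single bag)

A single bag containing all 3 vertices is trivially a valid decomposition of width 2. On the other hand G contains the 3-clique {a, b, c}. A clique must lie in a single bag of any decomposition, so no decomposition can have width below 2. Therefore the treewidth is 2.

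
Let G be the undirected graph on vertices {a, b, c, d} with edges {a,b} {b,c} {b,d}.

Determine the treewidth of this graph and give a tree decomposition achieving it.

Treewidth 1.
One optimal decomposition is:
Bags: B1 = {a, b}  B2 = {b, c}  B3 = {b, d}
Tree: B1–B2, B2–B3

The largest bag has 2 vertices, giving width 1; this decomposition certifies tw(G) ≤ 1. G has an edge, so its treewidth is at least 1. The upper and lower bounds meet at 1, so that is the treewidth.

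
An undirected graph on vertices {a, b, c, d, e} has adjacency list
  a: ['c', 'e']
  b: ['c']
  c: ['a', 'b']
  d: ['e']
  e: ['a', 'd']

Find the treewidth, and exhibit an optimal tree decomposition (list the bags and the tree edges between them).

Treewidth 1.
Bags: B1 = {a, e}  B2 = {a, c}  B3 = {b, c}  B4 = {d, e}
Tree: B1–B2, B2–B3, B1–B4

Every bag has size at most 2, so the width is 2 − 1 = 1 and tw(G) ≤ 1. G has an edge, so its treewidth is at least 1. The upper and lower bounds meet at 1, so that is the treewidth.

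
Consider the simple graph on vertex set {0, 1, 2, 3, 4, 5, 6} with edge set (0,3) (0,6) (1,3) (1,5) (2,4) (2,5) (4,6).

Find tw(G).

2

A width-2 tree decomposition is:
Bags: B1 = {0, 3, 6}  B2 = {1, 3, 6}  B3 = {1, 5, 6}  B4 = {2, 5, 6}  B5 = {2, 4, 6}
Tree: B1–B2, B2–B3, B3–B4, B4–B5
Every bag has size at most 3, so the width is 3 − 1 = 2 and tw(G) ≤ 2. The edges 6–0–3–1–5–2–4–6 form a cycle, so G is not a tree and its treewidth is at least 2. Combining the bounds, tw(G) = 2.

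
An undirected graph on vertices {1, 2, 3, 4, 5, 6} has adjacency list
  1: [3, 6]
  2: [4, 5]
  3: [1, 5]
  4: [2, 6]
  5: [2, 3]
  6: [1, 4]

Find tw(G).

A width-2 tree decomposition is:
Bags: B1 = {2, 4, 6}  B2 = {1, 2, 6}  B3 = {1, 2, 3}  B4 = {2, 3, 5}
Tree: B1–B2, B2–B3, B3–B4
Every bag has size at most 3, so the width is 3 − 1 = 2 and tw(G) ≤ 2. The edges 2–4–6–1–3–5–2 form a cycle, so G is not a tree and its treewidth is at least 2. Therefore the treewidth is 2.

2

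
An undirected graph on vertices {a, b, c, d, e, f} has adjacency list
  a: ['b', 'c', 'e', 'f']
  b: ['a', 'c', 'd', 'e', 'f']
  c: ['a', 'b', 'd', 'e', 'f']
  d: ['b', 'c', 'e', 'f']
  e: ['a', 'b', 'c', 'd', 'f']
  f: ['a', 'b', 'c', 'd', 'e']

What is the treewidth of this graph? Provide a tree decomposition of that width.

Treewidth 4.
Bags: B1 = {a, b, c, e, f}  B2 = {b, c, d, e, f}
Tree: B1–B2

Every bag has size at most 5, so the width is 5 − 1 = 4 and tw(G) ≤ 4. For the lower bound, the 5 vertices {b, c, d, e, f} are pairwise adjacent, and any tree decomposition puts a clique entirely inside one bag — forcing width ≥ 4. Hence tw(G) = 4 exactly.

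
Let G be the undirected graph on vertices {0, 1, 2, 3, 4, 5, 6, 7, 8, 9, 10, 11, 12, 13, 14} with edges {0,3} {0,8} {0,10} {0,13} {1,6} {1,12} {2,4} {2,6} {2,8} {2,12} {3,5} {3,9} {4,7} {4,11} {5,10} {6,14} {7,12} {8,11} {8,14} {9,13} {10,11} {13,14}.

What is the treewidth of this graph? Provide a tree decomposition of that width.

Treewidth 3.
One such decomposition:
Bags: B1 = {1, 6, 7, 12}  B2 = {2, 6, 7, 12}  B3 = {2, 4, 6, 7}  B4 = {2, 4, 6, 14}  B5 = {2, 4, 8, 14}  B6 = {4, 8, 11, 14}  B7 = {8, 11, 13, 14}  B8 = {0, 8, 11, 13}  B9 = {0, 10, 11, 13}  B10 = {0, 9, 10, 13}  B11 = {0, 3, 9, 10}  B12 = {3, 5, 9, 10}
Tree: B1–B2, B2–B3, B3–B4, B4–B5, B5–B6, B6–B7, B7–B8, B8–B9, B9–B10, B10–B11, B11–B12

Each bag holds 4 vertices, so the decomposition has width 3, which upper-bounds the treewidth. For the lower bound: the 4 vertex sets {1,7,12}, {6}, {2}, {4,8,11,14} are disjoint, each induces a connected subgraph, and every pair is joined by at least one edge of G. Contracting each set to a single vertex therefore yields K_{4} as a minor, and since treewidth is minor-monotone, tw(G) ≥ tw(K_{4}) = 3. The upper and lower bounds meet at 3, so that is the treewidth.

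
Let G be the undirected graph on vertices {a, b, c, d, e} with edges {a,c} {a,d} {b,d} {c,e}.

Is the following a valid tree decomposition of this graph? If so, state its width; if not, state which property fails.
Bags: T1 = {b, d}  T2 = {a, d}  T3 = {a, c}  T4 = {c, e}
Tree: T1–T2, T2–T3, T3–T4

Every vertex of G appears in some bag (union = {a, b, c, d, e}); every edge is covered by a bag; and for each vertex v the set of bags containing v is connected in the bag tree. The decomposition is therefore valid. The largest bag has 2 vertices, so the width is 1.

Yes; width 1.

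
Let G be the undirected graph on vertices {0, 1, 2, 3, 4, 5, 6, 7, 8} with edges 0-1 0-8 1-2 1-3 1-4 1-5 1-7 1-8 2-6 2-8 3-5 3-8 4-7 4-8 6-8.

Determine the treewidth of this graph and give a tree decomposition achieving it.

Each bag holds 3 vertices, so the decomposition has width 2, which upper-bounds the treewidth. For the lower bound, the 3 vertices {0, 1, 8} are pairwise adjacent, and any tree decomposition puts a clique entirely inside one bag — forcing width ≥ 2. Therefore the treewidth is 2.

Treewidth 2.
One such decomposition:
Bags: B1 = {1, 4, 7}  B2 = {1, 4, 8}  B3 = {1, 2, 8}  B4 = {2, 6, 8}  B5 = {0, 1, 8}  B6 = {1, 3, 8}  B7 = {1, 3, 5}
Tree: B1–B2, B2–B3, B3–B4, B3–B5, B2–B6, B6–B7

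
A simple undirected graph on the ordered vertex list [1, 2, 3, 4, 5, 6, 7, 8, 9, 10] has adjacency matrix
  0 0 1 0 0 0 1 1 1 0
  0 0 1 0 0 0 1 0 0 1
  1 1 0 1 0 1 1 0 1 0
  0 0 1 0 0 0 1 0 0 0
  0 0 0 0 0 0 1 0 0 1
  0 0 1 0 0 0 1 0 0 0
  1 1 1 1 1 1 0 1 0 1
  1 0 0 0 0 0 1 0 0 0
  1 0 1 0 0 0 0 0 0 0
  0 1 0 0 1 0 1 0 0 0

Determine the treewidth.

A width-2 tree decomposition is:
Bags: B1 = {3, 4, 7}  B2 = {1, 3, 7}  B3 = {2, 3, 7}  B4 = {3, 6, 7}  B5 = {2, 7, 10}  B6 = {1, 3, 9}  B7 = {5, 7, 10}  B8 = {1, 7, 8}
Tree: B1–B2, B1–B3, B3–B4, B3–B5, B2–B6, B5–B7, B2–B8
Each bag holds 3 vertices, so the decomposition has width 2, which upper-bounds the treewidth. Conversely, {1, 3, 9} is a clique of size 3, and the vertices of any clique must share a bag in every tree decomposition; so some bag has ≥ 3 vertices and tw(G) ≥ 2. Combining the bounds, tw(G) = 2.

2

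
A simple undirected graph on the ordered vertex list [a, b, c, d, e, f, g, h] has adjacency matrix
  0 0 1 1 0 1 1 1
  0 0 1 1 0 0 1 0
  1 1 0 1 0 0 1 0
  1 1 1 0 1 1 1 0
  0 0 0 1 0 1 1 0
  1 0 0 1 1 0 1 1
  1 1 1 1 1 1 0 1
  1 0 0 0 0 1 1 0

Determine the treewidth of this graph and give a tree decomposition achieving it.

Every bag has size at most 4, so the width is 4 − 1 = 3 and tw(G) ≤ 3. Conversely, {a, c, d, g} is a clique of size 4, and the vertices of any clique must share a bag in every tree decomposition; so some bag has ≥ 4 vertices and tw(G) ≥ 3. Combining the bounds, tw(G) = 3.

Treewidth 3.
One optimal decomposition is:
Bags: B1 = {a, d, f, g}  B2 = {a, f, g, h}  B3 = {d, e, f, g}  B4 = {a, c, d, g}  B5 = {b, c, d, g}
Tree: B1–B2, B1–B3, B1–B4, B4–B5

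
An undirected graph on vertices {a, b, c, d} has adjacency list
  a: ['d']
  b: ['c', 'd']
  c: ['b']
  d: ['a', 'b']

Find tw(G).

1

A width-1 tree decomposition is:
Bags: B1 = {b, c}  B2 = {b, d}  B3 = {a, d}
Tree: B1–B2, B2–B3
Each bag holds 2 vertices, so the decomposition has width 1, which upper-bounds the treewidth. Any graph with an edge has treewidth ≥ 1, and G has the edge c–b. Therefore the treewidth is 1.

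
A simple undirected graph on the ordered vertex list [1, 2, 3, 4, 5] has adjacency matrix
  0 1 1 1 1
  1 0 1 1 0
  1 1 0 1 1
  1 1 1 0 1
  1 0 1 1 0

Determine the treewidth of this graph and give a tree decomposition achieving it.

Each bag holds 4 vertices, so the decomposition has width 3, which upper-bounds the treewidth. For the lower bound, the 4 vertices {1, 2, 3, 4} are pairwise adjacent, and any tree decomposition puts a clique entirely inside one bag — forcing width ≥ 3. The upper and lower bounds meet at 3, so that is the treewidth.

Treewidth 3.
One optimal decomposition is:
Bags: B1 = {1, 3, 4, 5}  B2 = {1, 2, 3, 4}
Tree: B1–B2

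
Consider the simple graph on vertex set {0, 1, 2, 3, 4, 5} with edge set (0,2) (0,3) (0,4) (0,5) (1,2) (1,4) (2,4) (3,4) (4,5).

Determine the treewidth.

A width-2 tree decomposition is:
Bags: B1 = {0, 2, 4}  B2 = {1, 2, 4}  B3 = {0, 4, 5}  B4 = {0, 3, 4}
Tree: B1–B2, B1–B3, B3–B4
The largest bag has 3 vertices, giving width 2; this decomposition certifies tw(G) ≤ 2. On the other hand G contains the 3-clique {0, 2, 4}. A clique must lie in a single bag of any decomposition, so no decomposition can have width below 2. Combining the bounds, tw(G) = 2.

2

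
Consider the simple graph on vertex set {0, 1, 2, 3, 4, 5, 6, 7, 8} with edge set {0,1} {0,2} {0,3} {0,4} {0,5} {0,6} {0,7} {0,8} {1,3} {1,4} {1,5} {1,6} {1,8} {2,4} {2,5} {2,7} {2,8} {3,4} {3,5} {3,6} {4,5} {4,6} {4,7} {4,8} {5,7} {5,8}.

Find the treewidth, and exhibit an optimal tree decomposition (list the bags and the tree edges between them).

Every bag has size at most 5, so the width is 5 − 1 = 4 and tw(G) ≤ 4. On the other hand G contains the 5-clique {0, 1, 4, 5, 8}. A clique must lie in a single bag of any decomposition, so no decomposition can have width below 4. The upper and lower bounds meet at 4, so that is the treewidth.

Treewidth 4.
Bags: B1 = {0, 2, 4, 5, 8}  B2 = {0, 1, 4, 5, 8}  B3 = {0, 1, 3, 4, 5}  B4 = {0, 1, 3, 4, 6}  B5 = {0, 2, 4, 5, 7}
Tree: B1–B2, B2–B3, B3–B4, B1–B5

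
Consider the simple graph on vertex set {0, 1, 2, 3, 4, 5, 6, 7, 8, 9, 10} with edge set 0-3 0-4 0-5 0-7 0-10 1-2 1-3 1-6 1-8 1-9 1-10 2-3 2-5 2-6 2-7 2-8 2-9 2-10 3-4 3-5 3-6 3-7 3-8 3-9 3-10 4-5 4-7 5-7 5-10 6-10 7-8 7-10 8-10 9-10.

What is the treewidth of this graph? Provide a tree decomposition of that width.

Every bag has size at most 5, so the width is 5 − 1 = 4 and tw(G) ≤ 4. On the other hand G contains the 5-clique {0, 3, 5, 7, 10}. A clique must lie in a single bag of any decomposition, so no decomposition can have width below 4. Combining the bounds, tw(G) = 4.

Treewidth 4.
One optimal decomposition is:
Bags: B1 = {2, 3, 5, 7, 10}  B2 = {2, 3, 7, 8, 10}  B3 = {0, 3, 5, 7, 10}  B4 = {1, 2, 3, 8, 10}  B5 = {1, 2, 3, 6, 10}  B6 = {1, 2, 3, 9, 10}  B7 = {0, 3, 4, 5, 7}
Tree: B1–B2, B1–B3, B2–B4, B4–B5, B4–B6, B3–B7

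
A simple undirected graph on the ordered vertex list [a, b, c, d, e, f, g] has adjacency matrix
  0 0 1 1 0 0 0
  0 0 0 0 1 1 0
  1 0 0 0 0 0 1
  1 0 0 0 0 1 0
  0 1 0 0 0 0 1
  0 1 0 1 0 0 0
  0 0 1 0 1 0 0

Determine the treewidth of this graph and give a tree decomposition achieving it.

Treewidth 2.
One optimal decomposition is:
Bags: B1 = {b, e, g}  B2 = {b, f, g}  B3 = {d, f, g}  B4 = {a, d, g}  B5 = {a, c, g}
Tree: B1–B2, B2–B3, B3–B4, B4–B5

Every bag has size at most 3, so the width is 3 − 1 = 2 and tw(G) ≤ 2. The edges g–e–b–f–d–a–c–g form a cycle, so G is not a tree and its treewidth is at least 2. The upper and lower bounds meet at 2, so that is the treewidth.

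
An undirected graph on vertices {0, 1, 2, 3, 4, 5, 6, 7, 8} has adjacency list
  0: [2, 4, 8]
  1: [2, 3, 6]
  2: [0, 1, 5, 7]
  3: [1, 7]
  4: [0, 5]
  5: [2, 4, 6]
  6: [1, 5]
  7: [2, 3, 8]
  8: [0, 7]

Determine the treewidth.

A width-3 tree decomposition is:
Bags: B1 = {1, 4, 5, 6}  B2 = {1, 2, 4, 5}  B3 = {0, 1, 2, 4}  B4 = {0, 1, 2, 3}  B5 = {0, 2, 3, 7}  B6 = {0, 3, 7, 8}
Tree: B1–B2, B2–B3, B3–B4, B4–B5, B5–B6
Each bag holds 4 vertices, so the decomposition has width 3, which upper-bounds the treewidth. For the lower bound: the 4 vertex sets {4,5,6}, {1}, {2}, {0,3,7,8} are disjoint, each induces a connected subgraph, and every pair is joined by at least one edge of G. Contracting each set to a single vertex therefore yields K_{4} as a minor, and since treewidth is minor-monotone, tw(G) ≥ tw(K_{4}) = 3. Combining the bounds, tw(G) = 3.

3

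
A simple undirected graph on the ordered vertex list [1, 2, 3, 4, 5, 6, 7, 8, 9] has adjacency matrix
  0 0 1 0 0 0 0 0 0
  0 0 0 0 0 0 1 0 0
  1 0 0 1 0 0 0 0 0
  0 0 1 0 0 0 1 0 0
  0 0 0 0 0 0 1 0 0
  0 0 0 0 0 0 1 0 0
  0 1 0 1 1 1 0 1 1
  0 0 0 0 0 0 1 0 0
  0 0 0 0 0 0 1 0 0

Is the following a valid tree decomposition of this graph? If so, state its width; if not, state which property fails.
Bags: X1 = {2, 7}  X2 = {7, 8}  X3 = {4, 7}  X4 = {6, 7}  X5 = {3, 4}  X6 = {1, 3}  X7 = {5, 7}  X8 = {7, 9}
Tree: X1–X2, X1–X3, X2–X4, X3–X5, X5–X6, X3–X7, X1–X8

Every vertex of G appears in some bag (union = {1, 2, 3, 4, 5, 6, 7, 8, 9}); every edge is covered by a bag; and for each vertex v the set of bags containing v is connected in the bag tree. The decomposition is therefore valid. The largest bag has 2 vertices, so the width is 1.

Yes; width 1.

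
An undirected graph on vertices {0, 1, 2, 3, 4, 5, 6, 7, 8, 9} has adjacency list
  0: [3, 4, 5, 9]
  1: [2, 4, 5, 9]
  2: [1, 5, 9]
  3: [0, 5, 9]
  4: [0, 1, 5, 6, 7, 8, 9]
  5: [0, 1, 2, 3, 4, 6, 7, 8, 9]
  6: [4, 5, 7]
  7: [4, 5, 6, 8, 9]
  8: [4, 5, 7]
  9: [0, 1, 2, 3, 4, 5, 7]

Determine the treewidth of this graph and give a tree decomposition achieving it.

Every bag has size at most 4, so the width is 4 − 1 = 3 and tw(G) ≤ 3. Conversely, {1, 2, 5, 9} is a clique of size 4, and the vertices of any clique must share a bag in every tree decomposition; so some bag has ≥ 4 vertices and tw(G) ≥ 3. Therefore the treewidth is 3.

Treewidth 3.
Bags: B1 = {4, 5, 7, 8}  B2 = {4, 5, 7, 9}  B3 = {1, 4, 5, 9}  B4 = {4, 5, 6, 7}  B5 = {0, 4, 5, 9}  B6 = {0, 3, 5, 9}  B7 = {1, 2, 5, 9}
Tree: B1–B2, B2–B3, B2–B4, B2–B5, B5–B6, B3–B7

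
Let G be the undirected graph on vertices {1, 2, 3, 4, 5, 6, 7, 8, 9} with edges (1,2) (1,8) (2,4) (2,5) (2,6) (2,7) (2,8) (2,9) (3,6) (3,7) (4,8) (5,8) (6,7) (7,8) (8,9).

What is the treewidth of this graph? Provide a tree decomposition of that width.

Treewidth 2.
Bags: B1 = {2, 8, 9}  B2 = {2, 5, 8}  B3 = {2, 7, 8}  B4 = {2, 6, 7}  B5 = {2, 4, 8}  B6 = {3, 6, 7}  B7 = {1, 2, 8}
Tree: B1–B2, B1–B3, B3–B4, B1–B5, B4–B6, B1–B7

Every bag has size at most 3, so the width is 3 − 1 = 2 and tw(G) ≤ 2. Conversely, {1, 2, 8} is a clique of size 3, and the vertices of any clique must share a bag in every tree decomposition; so some bag has ≥ 3 vertices and tw(G) ≥ 2. Therefore the treewidth is 2.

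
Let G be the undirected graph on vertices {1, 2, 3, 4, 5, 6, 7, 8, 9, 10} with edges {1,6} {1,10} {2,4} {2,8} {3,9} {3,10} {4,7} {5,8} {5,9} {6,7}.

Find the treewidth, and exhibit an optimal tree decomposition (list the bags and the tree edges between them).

Treewidth 2.
Bags: B1 = {1, 3, 10}  B2 = {1, 3, 9}  B3 = {1, 5, 9}  B4 = {1, 5, 8}  B5 = {1, 2, 8}  B6 = {1, 2, 4}  B7 = {1, 4, 7}  B8 = {1, 6, 7}
Tree: B1–B2, B2–B3, B3–B4, B4–B5, B5–B6, B6–B7, B7–B8

Each bag holds 3 vertices, so the decomposition has width 2, which upper-bounds the treewidth. For the lower bound, G contains the cycle 1–10–3–9–5–8–2–4–7–6–1, so G is not a forest; only forests have treewidth ≤ 1, hence tw(G) ≥ 2. The upper and lower bounds meet at 2, so that is the treewidth.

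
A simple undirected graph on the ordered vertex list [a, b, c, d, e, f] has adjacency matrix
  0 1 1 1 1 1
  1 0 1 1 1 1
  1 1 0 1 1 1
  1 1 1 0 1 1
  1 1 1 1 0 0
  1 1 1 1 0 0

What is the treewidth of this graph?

4

A width-4 tree decomposition is:
Bags: B1 = {a, b, c, d, f}  B2 = {a, b, c, d, e}
Tree: B1–B2
Every bag has size at most 5, so the width is 5 − 1 = 4 and tw(G) ≤ 4. On the other hand G contains the 5-clique {a, b, c, d, e}. A clique must lie in a single bag of any decomposition, so no decomposition can have width below 4. Hence tw(G) = 4 exactly.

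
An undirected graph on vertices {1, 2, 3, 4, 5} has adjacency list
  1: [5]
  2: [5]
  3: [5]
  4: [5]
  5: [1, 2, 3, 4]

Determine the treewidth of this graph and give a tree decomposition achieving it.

Treewidth 1.
Bags: B1 = {4, 5}  B2 = {1, 5}  B3 = {3, 5}  B4 = {2, 5}
Tree: B1–B2, B1–B3, B2–B4

Every bag has size at most 2, so the width is 2 − 1 = 1 and tw(G) ≤ 1. G has an edge, so its treewidth is at least 1. Combining the bounds, tw(G) = 1.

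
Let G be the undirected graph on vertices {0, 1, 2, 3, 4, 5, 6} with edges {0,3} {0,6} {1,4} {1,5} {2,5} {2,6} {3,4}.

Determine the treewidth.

A width-2 tree decomposition is:
Bags: B1 = {0, 3, 4}  B2 = {0, 4, 6}  B3 = {2, 4, 6}  B4 = {2, 4, 5}  B5 = {1, 4, 5}
Tree: B1–B2, B2–B3, B3–B4, B4–B5
The largest bag has 3 vertices, giving width 2; this decomposition certifies tw(G) ≤ 2. The edges 4–3–0–6–2–5–1–4 form a cycle, so G is not a tree and its treewidth is at least 2. The upper and lower bounds meet at 2, so that is the treewidth.

2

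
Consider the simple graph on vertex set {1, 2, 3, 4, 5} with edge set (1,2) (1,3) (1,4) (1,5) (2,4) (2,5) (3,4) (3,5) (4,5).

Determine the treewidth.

3

A width-3 tree decomposition is:
Bags: B1 = {1, 3, 4, 5}  B2 = {1, 2, 4, 5}
Tree: B1–B2
Every bag has size at most 4, so the width is 4 − 1 = 3 and tw(G) ≤ 3. For the lower bound, the 4 vertices {1, 2, 4, 5} are pairwise adjacent, and any tree decomposition puts a clique entirely inside one bag — forcing width ≥ 3. Combining the bounds, tw(G) = 3.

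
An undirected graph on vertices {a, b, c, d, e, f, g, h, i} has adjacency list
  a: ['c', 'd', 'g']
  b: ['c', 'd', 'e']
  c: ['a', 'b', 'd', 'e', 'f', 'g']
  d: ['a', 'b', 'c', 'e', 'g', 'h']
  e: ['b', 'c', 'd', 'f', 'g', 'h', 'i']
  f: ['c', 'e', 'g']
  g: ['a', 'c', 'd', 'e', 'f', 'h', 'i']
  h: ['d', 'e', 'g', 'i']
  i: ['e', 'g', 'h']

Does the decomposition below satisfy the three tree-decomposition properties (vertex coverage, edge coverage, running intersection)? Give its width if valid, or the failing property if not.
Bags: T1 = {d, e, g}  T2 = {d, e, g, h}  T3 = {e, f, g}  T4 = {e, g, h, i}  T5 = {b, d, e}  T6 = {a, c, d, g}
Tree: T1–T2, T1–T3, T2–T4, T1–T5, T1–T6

No — edge (c,e) lies in no bag.

A tree decomposition must satisfy three properties: every vertex lies in some bag; for every edge, both endpoints lie together in some bag; and for every vertex, the bags containing it form a connected subtree. Here edge (c,e) lies in no bag, so the decomposition is invalid.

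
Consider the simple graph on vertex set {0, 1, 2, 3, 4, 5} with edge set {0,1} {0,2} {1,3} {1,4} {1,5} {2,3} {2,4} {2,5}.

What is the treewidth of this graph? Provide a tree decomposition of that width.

Treewidth 2.
One such decomposition:
Bags: B1 = {1, 2, 4}  B2 = {0, 1, 2}  B3 = {1, 2, 5}  B4 = {1, 2, 3}
Tree: B1–B2, B2–B3, B3–B4

Each bag holds 3 vertices, so the decomposition has width 2, which upper-bounds the treewidth. Since 4–1–0–2–4 is a cycle in G, G is not acyclic. Forests are exactly the graphs of treewidth ≤ 1, so tw(G) ≥ 2. Combining the bounds, tw(G) = 2.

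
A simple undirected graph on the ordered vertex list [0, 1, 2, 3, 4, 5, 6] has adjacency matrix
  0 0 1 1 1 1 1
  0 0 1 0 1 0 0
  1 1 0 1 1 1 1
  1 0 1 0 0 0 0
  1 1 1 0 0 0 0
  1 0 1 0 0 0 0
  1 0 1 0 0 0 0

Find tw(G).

A width-2 tree decomposition is:
Bags: B1 = {0, 2, 5}  B2 = {0, 2, 4}  B3 = {0, 2, 6}  B4 = {1, 2, 4}  B5 = {0, 2, 3}
Tree: B1–B2, B2–B3, B2–B4, B2–B5
The largest bag has 3 vertices, giving width 2; this decomposition certifies tw(G) ≤ 2. Conversely, {0, 2, 3} is a clique of size 3, and the vertices of any clique must share a bag in every tree decomposition; so some bag has ≥ 3 vertices and tw(G) ≥ 2. The upper and lower bounds meet at 2, so that is the treewidth.

2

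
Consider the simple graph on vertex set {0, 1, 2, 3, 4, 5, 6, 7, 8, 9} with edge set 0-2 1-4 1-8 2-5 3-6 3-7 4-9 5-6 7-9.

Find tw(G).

1

A width-1 tree decomposition is:
Bags: B1 = {1, 8}  B2 = {1, 4}  B3 = {4, 9}  B4 = {7, 9}  B5 = {3, 7}  B6 = {3, 6}  B7 = {5, 6}  B8 = {2, 5}  B9 = {0, 2}
Tree: B1–B2, B2–B3, B3–B4, B4–B5, B5–B6, B6–B7, B7–B8, B8–B9
Each bag holds 2 vertices, so the decomposition has width 1, which upper-bounds the treewidth. G has an edge, so its treewidth is at least 1. Hence tw(G) = 1 exactly.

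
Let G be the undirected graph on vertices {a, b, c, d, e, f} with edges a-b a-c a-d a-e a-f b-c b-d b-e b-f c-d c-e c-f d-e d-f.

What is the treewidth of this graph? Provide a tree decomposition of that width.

The largest bag has 5 vertices, giving width 4; this decomposition certifies tw(G) ≤ 4. On the other hand G contains the 5-clique {a, b, c, d, e}. A clique must lie in a single bag of any decomposition, so no decomposition can have width below 4. Hence tw(G) = 4 exactly.

Treewidth 4.
One optimal decomposition is:
Bags: B1 = {a, b, c, d, e}  B2 = {a, b, c, d, f}
Tree: B1–B2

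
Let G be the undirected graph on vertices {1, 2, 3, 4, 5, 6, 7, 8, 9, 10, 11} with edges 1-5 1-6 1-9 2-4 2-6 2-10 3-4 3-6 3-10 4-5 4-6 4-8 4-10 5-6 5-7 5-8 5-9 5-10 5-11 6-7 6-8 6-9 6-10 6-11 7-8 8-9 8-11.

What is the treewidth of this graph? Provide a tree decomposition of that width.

Treewidth 3.
Bags: B1 = {1, 5, 6, 9}  B2 = {5, 6, 8, 9}  B3 = {5, 6, 8, 11}  B4 = {4, 5, 6, 8}  B5 = {4, 5, 6, 10}  B6 = {2, 4, 6, 10}  B7 = {5, 6, 7, 8}  B8 = {3, 4, 6, 10}
Tree: B1–B2, B2–B3, B3–B4, B4–B5, B5–B6, B3–B7, B5–B8

The largest bag has 4 vertices, giving width 3; this decomposition certifies tw(G) ≤ 3. For the lower bound, the 4 vertices {2, 4, 6, 10} are pairwise adjacent, and any tree decomposition puts a clique entirely inside one bag — forcing width ≥ 3. Therefore the treewidth is 3.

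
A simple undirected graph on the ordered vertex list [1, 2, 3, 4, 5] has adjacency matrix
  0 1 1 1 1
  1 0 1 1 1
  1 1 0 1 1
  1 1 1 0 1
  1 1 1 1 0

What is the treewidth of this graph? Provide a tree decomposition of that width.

Treewidth 4.
One optimal decomposition is:
Bags: B1 = {1, 2, 3, 4, 5}
Tree: (single bag)

With just one bag of size 5, the width is 5 − 1 = 4, so tw(G) ≤ 4. For the lower bound, the 5 vertices {1, 2, 3, 4, 5} are pairwise adjacent, and any tree decomposition puts a clique entirely inside one bag — forcing width ≥ 4. Hence tw(G) = 4 exactly.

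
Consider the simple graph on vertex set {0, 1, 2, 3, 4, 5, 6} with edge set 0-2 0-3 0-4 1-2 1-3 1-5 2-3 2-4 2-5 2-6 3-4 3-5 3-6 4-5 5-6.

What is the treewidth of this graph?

A width-3 tree decomposition is:
Bags: B1 = {2, 3, 5, 6}  B2 = {1, 2, 3, 5}  B3 = {2, 3, 4, 5}  B4 = {0, 2, 3, 4}
Tree: B1–B2, B1–B3, B3–B4
Each bag holds 4 vertices, so the decomposition has width 3, which upper-bounds the treewidth. Conversely, {0, 2, 3, 4} is a clique of size 4, and the vertices of any clique must share a bag in every tree decomposition; so some bag has ≥ 4 vertices and tw(G) ≥ 3. Therefore the treewidth is 3.

3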